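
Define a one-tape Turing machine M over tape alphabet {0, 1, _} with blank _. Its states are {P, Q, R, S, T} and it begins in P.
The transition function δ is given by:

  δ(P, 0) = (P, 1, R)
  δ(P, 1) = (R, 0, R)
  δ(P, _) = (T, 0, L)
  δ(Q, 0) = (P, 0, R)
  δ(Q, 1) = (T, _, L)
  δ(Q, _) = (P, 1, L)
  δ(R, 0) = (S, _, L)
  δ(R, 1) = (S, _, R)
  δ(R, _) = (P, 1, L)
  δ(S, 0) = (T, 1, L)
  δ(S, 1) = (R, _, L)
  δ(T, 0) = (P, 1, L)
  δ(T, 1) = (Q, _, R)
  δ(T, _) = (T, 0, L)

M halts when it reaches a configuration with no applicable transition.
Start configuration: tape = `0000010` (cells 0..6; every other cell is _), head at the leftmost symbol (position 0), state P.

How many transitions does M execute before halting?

P | [0]000010   read 0 → write 1, move R, go to P
P | 1[0]00010   read 0 → write 1, move R, go to P
P | 11[0]0010   read 0 → write 1, move R, go to P
P | 111[0]010   read 0 → write 1, move R, go to P
P | 1111[0]10   read 0 → write 1, move R, go to P
P | 11111[1]0   read 1 → write 0, move R, go to R
R | 111110[0]   read 0 → write _, move L, go to S
S | 11111[0]_   read 0 → write 1, move L, go to T
T | 1111[1]1_   read 1 → write _, move R, go to Q
Q | 1111_[1]_   read 1 → write _, move L, go to T
T | 1111[_]__   read _ → write 0, move L, go to T
T | 111[1]0__   read 1 → write _, move R, go to Q
Q | 111_[0]__   read 0 → write 0, move R, go to P
P | 111_0[_]_   read _ → write 0, move L, go to T
T | 111_[0]0_   read 0 → write 1, move L, go to P
P | 111[_]10_   read _ → write 0, move L, go to T
T | 11[1]010_   read 1 → write _, move R, go to Q
Q | 11_[0]10_   read 0 → write 0, move R, go to P
P | 11_0[1]0_   read 1 → write 0, move R, go to R
R | 11_00[0]_   read 0 → write _, move L, go to S
S | 11_0[0]__   read 0 → write 1, move L, go to T
T | 11_[0]1__   read 0 → write 1, move L, go to P
P | 11[_]11__   read _ → write 0, move L, go to T
T | 1[1]011__   read 1 → write _, move R, go to Q
Q | 1_[0]11__   read 0 → write 0, move R, go to P
P | 1_0[1]1__   read 1 → write 0, move R, go to R
R | 1_00[1]__   read 1 → write _, move R, go to S
S | 1_00_[_]_
M halts after 27 transitions.

27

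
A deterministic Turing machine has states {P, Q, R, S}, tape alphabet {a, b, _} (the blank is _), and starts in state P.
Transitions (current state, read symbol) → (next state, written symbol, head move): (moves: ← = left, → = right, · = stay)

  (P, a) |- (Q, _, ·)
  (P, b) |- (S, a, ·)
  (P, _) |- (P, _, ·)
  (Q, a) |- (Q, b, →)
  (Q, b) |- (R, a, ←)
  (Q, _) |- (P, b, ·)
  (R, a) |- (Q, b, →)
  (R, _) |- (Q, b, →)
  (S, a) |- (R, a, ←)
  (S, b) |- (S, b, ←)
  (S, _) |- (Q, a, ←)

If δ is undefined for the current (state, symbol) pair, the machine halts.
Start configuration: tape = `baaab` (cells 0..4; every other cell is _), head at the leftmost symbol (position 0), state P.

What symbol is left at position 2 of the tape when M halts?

P | _[b]aaab   read b → write a, move ·, go to S
S | _[a]aaab   read a → write a, move ←, go to R
R | [_]aaaab   read _ → write b, move →, go to Q
Q | b[a]aaab   read a → write b, move →, go to Q
Q | bb[a]aab   read a → write b, move →, go to Q
Q | bbb[a]ab   read a → write b, move →, go to Q
Q | bbbb[a]b   read a → write b, move →, go to Q
Q | bbbbb[b]   read b → write a, move ←, go to R
R | bbbb[b]a
Cell 2 holds b when M halts.

b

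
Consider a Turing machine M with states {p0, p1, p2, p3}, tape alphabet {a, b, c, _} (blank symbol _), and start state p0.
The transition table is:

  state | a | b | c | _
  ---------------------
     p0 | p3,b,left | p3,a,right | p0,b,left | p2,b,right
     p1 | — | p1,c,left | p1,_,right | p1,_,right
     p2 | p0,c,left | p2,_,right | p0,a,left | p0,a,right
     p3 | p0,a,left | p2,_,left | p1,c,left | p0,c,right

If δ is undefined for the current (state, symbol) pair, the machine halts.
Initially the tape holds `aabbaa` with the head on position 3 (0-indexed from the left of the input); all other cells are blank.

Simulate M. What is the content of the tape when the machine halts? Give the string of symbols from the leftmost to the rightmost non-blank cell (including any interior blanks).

cac_baa

state=p0 head=3 tape=_aab[b]aa   (p0,b)→(p3,a,right)
state=p3 head=4 tape=_aaba[a]a   (p3,a)→(p0,a,left)
state=p0 head=3 tape=_aab[a]aa   (p0,a)→(p3,b,left)
state=p3 head=2 tape=_aa[b]baa   (p3,b)→(p2,_,left)
state=p2 head=1 tape=_a[a]_baa   (p2,a)→(p0,c,left)
state=p0 head=0 tape=_[a]c_baa   (p0,a)→(p3,b,left)
state=p3 head=-1 tape=[_]bc_baa   (p3,_)→(p0,c,right)
state=p0 head=0 tape=c[b]c_baa   (p0,b)→(p3,a,right)
state=p3 head=1 tape=ca[c]_baa   (p3,c)→(p1,c,left)
state=p1 head=0 tape=c[a]c_baa
The non-blank tape span at halt is cac_baa.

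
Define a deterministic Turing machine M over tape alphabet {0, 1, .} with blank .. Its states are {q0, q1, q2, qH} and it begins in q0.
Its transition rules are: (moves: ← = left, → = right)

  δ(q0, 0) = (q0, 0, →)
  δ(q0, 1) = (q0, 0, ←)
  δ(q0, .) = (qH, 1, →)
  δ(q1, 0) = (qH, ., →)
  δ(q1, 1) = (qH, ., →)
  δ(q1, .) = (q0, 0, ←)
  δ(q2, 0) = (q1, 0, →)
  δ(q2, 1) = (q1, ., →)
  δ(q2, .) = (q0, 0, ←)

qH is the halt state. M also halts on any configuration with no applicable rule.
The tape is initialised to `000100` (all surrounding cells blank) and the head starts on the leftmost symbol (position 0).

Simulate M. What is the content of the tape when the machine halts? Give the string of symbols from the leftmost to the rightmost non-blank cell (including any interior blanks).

0000001

q0 | [0]00100..   read 0 → write 0, move →, go to q0
q0 | 0[0]0100..   read 0 → write 0, move →, go to q0
q0 | 00[0]100..   read 0 → write 0, move →, go to q0
q0 | 000[1]00..   read 1 → write 0, move ←, go to q0
q0 | 00[0]000..   read 0 → write 0, move →, go to q0
q0 | 000[0]00..   read 0 → write 0, move →, go to q0
q0 | 0000[0]0..   read 0 → write 0, move →, go to q0
q0 | 00000[0]..   read 0 → write 0, move →, go to q0
q0 | 000000[.].   read . → write 1, move →, go to qH
qH | 0000001[.]
The non-blank tape span at halt is 0000001.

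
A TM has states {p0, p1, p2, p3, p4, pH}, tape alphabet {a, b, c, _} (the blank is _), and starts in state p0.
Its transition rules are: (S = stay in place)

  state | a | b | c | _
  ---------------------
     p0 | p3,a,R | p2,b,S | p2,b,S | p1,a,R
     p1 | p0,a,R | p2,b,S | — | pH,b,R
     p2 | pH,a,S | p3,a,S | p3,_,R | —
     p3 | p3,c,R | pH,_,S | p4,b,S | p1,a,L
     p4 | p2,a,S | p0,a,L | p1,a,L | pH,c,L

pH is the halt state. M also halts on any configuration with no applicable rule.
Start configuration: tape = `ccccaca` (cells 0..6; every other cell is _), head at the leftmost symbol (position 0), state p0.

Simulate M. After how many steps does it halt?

30

p0 | [c]cccaca_   read c → write b, move S, go to p2
p2 | [b]cccaca_   read b → write a, move S, go to p3
p3 | [a]cccaca_   read a → write c, move R, go to p3
p3 | c[c]ccaca_   read c → write b, move S, go to p4
p4 | c[b]ccaca_   read b → write a, move L, go to p0
p0 | [c]accaca_   read c → write b, move S, go to p2
p2 | [b]accaca_   read b → write a, move S, go to p3
p3 | [a]accaca_   read a → write c, move R, go to p3
p3 | c[a]ccaca_   read a → write c, move R, go to p3
p3 | cc[c]caca_   read c → write b, move S, go to p4
p4 | cc[b]caca_   read b → write a, move L, go to p0
p0 | c[c]acaca_   read c → write b, move S, go to p2
p2 | c[b]acaca_   read b → write a, move S, go to p3
p3 | c[a]acaca_   read a → write c, move R, go to p3
p3 | cc[a]caca_   read a → write c, move R, go to p3
p3 | ccc[c]aca_   read c → write b, move S, go to p4
p4 | ccc[b]aca_   read b → write a, move L, go to p0
p0 | cc[c]aaca_   read c → write b, move S, go to p2
p2 | cc[b]aaca_   read b → write a, move S, go to p3
p3 | cc[a]aaca_   read a → write c, move R, go to p3
p3 | ccc[a]aca_   read a → write c, move R, go to p3
p3 | cccc[a]ca_   read a → write c, move R, go to p3
p3 | ccccc[c]a_   read c → write b, move S, go to p4
p4 | ccccc[b]a_   read b → write a, move L, go to p0
p0 | cccc[c]aa_   read c → write b, move S, go to p2
p2 | cccc[b]aa_   read b → write a, move S, go to p3
p3 | cccc[a]aa_   read a → write c, move R, go to p3
p3 | ccccc[a]a_   read a → write c, move R, go to p3
p3 | cccccc[a]_   read a → write c, move R, go to p3
p3 | ccccccc[_]   read _ → write a, move L, go to p1
p1 | cccccc[c]a
M halts after 30 transitions.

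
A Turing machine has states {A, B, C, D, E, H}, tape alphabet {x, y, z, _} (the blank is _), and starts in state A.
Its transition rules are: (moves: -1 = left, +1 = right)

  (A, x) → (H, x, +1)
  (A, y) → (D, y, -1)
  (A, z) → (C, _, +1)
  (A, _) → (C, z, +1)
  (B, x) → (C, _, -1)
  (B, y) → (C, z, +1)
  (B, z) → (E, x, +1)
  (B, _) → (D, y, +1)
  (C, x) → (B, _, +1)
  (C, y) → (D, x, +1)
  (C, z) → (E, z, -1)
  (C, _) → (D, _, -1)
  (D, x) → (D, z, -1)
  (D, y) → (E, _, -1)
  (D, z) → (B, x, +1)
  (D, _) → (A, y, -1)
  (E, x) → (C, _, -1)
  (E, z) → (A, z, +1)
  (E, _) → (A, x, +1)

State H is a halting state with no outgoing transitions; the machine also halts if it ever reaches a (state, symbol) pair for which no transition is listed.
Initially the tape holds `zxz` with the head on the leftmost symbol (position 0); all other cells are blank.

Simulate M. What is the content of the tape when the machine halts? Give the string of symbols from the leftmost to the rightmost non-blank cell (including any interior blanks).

zxxxxzxy

A | [z]xz_____   read z → write _, move +1, go to C
C | _[x]z_____   read x → write _, move +1, go to B
B | __[z]_____   read z → write x, move +1, go to E
E | __x[_]____   read _ → write x, move +1, go to A
A | __xx[_]___   read _ → write z, move +1, go to C
C | __xxz[_]__   read _ → write _, move -1, go to D
D | __xx[z]___   read z → write x, move +1, go to B
B | __xxx[_]__   read _ → write y, move +1, go to D
D | __xxxy[_]_   read _ → write y, move -1, go to A
A | __xxx[y]y_   read y → write y, move -1, go to D
D | __xx[x]yy_   read x → write z, move -1, go to D
D | __x[x]zyy_   read x → write z, move -1, go to D
D | __[x]zzyy_   read x → write z, move -1, go to D
D | _[_]zzzyy_   read _ → write y, move -1, go to A
A | [_]yzzzyy_   read _ → write z, move +1, go to C
C | z[y]zzzyy_   read y → write x, move +1, go to D
D | zx[z]zzyy_   read z → write x, move +1, go to B
B | zxx[z]zyy_   read z → write x, move +1, go to E
E | zxxx[z]yy_   read z → write z, move +1, go to A
A | zxxxz[y]y_   read y → write y, move -1, go to D
D | zxxx[z]yy_   read z → write x, move +1, go to B
B | zxxxx[y]y_   read y → write z, move +1, go to C
C | zxxxxz[y]_   read y → write x, move +1, go to D
D | zxxxxzx[_]   read _ → write y, move -1, go to A
A | zxxxxz[x]y   read x → write x, move +1, go to H
H | zxxxxzx[y]
The non-blank tape span at halt is zxxxxzxy.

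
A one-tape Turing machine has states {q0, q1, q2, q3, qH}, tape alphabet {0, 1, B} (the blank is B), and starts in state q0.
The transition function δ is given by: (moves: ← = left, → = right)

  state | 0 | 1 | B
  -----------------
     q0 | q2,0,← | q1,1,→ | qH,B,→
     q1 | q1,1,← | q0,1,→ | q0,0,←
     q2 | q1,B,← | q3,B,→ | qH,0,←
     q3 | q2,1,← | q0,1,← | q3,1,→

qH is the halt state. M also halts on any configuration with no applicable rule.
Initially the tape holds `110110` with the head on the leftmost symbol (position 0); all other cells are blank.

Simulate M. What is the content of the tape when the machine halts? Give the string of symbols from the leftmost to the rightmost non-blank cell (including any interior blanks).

101110

state=q0 head=0 tape=[1]10110   (q0,1)→(q1,1,→)
state=q1 head=1 tape=1[1]0110   (q1,1)→(q0,1,→)
state=q0 head=2 tape=11[0]110   (q0,0)→(q2,0,←)
state=q2 head=1 tape=1[1]0110   (q2,1)→(q3,B,→)
state=q3 head=2 tape=1B[0]110   (q3,0)→(q2,1,←)
state=q2 head=1 tape=1[B]1110   (q2,B)→(qH,0,←)
state=qH head=0 tape=[1]01110
The non-blank tape span at halt is 101110.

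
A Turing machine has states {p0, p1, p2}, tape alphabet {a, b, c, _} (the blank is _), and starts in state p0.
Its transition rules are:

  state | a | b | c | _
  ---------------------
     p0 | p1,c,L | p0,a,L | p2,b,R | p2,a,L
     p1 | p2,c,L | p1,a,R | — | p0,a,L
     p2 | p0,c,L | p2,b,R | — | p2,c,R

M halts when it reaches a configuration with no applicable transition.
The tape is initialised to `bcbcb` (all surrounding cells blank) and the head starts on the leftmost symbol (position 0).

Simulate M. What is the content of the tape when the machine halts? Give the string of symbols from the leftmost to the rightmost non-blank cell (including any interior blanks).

p0 | __[b]cbcb   read b → write a, move L, go to p0
p0 | _[_]acbcb   read _ → write a, move L, go to p2
p2 | [_]aacbcb   read _ → write c, move R, go to p2
p2 | c[a]acbcb   read a → write c, move L, go to p0
p0 | [c]cacbcb   read c → write b, move R, go to p2
p2 | b[c]acbcb
The non-blank tape span at halt is bcacbcb.

bcacbcb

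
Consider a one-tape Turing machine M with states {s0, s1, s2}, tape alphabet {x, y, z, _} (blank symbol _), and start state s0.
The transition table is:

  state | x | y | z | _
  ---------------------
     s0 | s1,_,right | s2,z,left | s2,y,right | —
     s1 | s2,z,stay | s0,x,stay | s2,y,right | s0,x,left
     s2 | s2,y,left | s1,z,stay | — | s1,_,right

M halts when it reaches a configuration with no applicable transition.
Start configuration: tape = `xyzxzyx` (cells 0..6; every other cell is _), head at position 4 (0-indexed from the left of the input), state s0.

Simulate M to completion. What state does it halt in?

state=s0 head=4 tape=xyzx[z]yx__   (s0,z)→(s2,y,right)
state=s2 head=5 tape=xyzxy[y]x__   (s2,y)→(s1,z,stay)
state=s1 head=5 tape=xyzxy[z]x__   (s1,z)→(s2,y,right)
state=s2 head=6 tape=xyzxyy[x]__   (s2,x)→(s2,y,left)
state=s2 head=5 tape=xyzxy[y]y__   (s2,y)→(s1,z,stay)
state=s1 head=5 tape=xyzxy[z]y__   (s1,z)→(s2,y,right)
state=s2 head=6 tape=xyzxyy[y]__   (s2,y)→(s1,z,stay)
state=s1 head=6 tape=xyzxyy[z]__   (s1,z)→(s2,y,right)
state=s2 head=7 tape=xyzxyyy[_]_   (s2,_)→(s1,_,right)
state=s1 head=8 tape=xyzxyyy_[_]   (s1,_)→(s0,x,left)
state=s0 head=7 tape=xyzxyyy[_]x
No transition is defined for (s0, _); M halts in state s0.

s0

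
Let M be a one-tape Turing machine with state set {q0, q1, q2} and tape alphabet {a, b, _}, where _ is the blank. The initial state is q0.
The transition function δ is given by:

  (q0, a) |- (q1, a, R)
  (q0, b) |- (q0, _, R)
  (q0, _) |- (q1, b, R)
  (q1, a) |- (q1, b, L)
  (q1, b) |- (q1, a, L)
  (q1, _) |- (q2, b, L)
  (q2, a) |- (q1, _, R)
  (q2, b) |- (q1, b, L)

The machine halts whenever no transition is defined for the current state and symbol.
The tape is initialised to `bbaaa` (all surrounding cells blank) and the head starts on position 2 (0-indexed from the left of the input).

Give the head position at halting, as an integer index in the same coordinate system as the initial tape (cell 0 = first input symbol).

state=q0 head=2 tape=__bb[a]aa   (q0,a)→(q1,a,R)
state=q1 head=3 tape=__bba[a]a   (q1,a)→(q1,b,L)
state=q1 head=2 tape=__bb[a]ba   (q1,a)→(q1,b,L)
state=q1 head=1 tape=__b[b]bba   (q1,b)→(q1,a,L)
state=q1 head=0 tape=__[b]abba   (q1,b)→(q1,a,L)
state=q1 head=-1 tape=_[_]aabba   (q1,_)→(q2,b,L)
state=q2 head=-2 tape=[_]baabba
At halt the head is at cell -2.

-2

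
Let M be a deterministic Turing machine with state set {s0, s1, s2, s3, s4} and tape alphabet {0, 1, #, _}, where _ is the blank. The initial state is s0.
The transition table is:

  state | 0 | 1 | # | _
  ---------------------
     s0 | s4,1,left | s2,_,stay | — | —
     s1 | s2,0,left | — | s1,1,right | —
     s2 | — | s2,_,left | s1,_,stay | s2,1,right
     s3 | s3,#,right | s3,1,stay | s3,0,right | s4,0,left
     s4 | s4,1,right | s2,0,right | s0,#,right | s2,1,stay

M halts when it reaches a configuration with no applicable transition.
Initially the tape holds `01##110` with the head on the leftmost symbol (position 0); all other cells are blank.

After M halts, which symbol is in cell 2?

_

state=s0 head=0 tape=____[0]1##110   (s0,0)→(s4,1,left)
state=s4 head=-1 tape=___[_]11##110   (s4,_)→(s2,1,stay)
state=s2 head=-1 tape=___[1]11##110   (s2,1)→(s2,_,left)
state=s2 head=-2 tape=__[_]_11##110   (s2,_)→(s2,1,right)
state=s2 head=-1 tape=__1[_]11##110   (s2,_)→(s2,1,right)
state=s2 head=0 tape=__11[1]1##110   (s2,1)→(s2,_,left)
state=s2 head=-1 tape=__1[1]_1##110   (s2,1)→(s2,_,left)
state=s2 head=-2 tape=__[1]__1##110   (s2,1)→(s2,_,left)
state=s2 head=-3 tape=_[_]___1##110   (s2,_)→(s2,1,right)
state=s2 head=-2 tape=_1[_]__1##110   (s2,_)→(s2,1,right)
state=s2 head=-1 tape=_11[_]_1##110   (s2,_)→(s2,1,right)
state=s2 head=0 tape=_111[_]1##110   (s2,_)→(s2,1,right)
state=s2 head=1 tape=_1111[1]##110   (s2,1)→(s2,_,left)
state=s2 head=0 tape=_111[1]_##110   (s2,1)→(s2,_,left)
state=s2 head=-1 tape=_11[1]__##110   (s2,1)→(s2,_,left)
state=s2 head=-2 tape=_1[1]___##110   (s2,1)→(s2,_,left)
state=s2 head=-3 tape=_[1]____##110   (s2,1)→(s2,_,left)
state=s2 head=-4 tape=[_]_____##110   (s2,_)→(s2,1,right)
state=s2 head=-3 tape=1[_]____##110   (s2,_)→(s2,1,right)
state=s2 head=-2 tape=11[_]___##110   (s2,_)→(s2,1,right)
state=s2 head=-1 tape=111[_]__##110   (s2,_)→(s2,1,right)
state=s2 head=0 tape=1111[_]_##110   (s2,_)→(s2,1,right)
state=s2 head=1 tape=11111[_]##110   (s2,_)→(s2,1,right)
state=s2 head=2 tape=111111[#]#110   (s2,#)→(s1,_,stay)
state=s1 head=2 tape=111111[_]#110
Cell 2 holds _ when M halts.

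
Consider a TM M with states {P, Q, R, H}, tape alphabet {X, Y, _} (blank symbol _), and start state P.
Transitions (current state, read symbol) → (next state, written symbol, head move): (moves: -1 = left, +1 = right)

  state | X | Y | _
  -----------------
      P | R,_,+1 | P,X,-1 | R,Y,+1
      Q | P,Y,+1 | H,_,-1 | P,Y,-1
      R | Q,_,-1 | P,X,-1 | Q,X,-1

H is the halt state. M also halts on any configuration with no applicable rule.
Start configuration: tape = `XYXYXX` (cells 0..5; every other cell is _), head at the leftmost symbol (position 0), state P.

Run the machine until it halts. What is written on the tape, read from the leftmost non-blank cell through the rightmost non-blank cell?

P | _[X]YXYXX   read X → write _, move +1, go to R
R | __[Y]XYXX   read Y → write X, move -1, go to P
P | _[_]XXYXX   read _ → write Y, move +1, go to R
R | _Y[X]XYXX   read X → write _, move -1, go to Q
Q | _[Y]_XYXX   read Y → write _, move -1, go to H
H | [_]__XYXX
The non-blank tape span at halt is XYXX.

XYXX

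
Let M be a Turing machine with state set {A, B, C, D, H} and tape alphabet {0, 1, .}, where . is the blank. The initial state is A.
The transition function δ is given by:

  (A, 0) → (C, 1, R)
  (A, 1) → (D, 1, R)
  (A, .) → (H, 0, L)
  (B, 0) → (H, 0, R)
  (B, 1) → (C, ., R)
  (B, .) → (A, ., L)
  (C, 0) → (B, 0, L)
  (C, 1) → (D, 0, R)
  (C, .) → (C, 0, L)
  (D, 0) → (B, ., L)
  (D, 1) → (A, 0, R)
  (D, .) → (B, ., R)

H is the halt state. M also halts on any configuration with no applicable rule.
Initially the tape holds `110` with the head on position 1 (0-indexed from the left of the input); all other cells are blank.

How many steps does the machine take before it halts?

A | 1[1]0   read 1 → write 1, move R, go to D
D | 11[0]   read 0 → write ., move L, go to B
B | 1[1].   read 1 → write ., move R, go to C
C | 1.[.]   read . → write 0, move L, go to C
C | 1[.]0   read . → write 0, move L, go to C
C | [1]00   read 1 → write 0, move R, go to D
D | 0[0]0   read 0 → write ., move L, go to B
B | [0].0   read 0 → write 0, move R, go to H
H | 0[.]0
M halts after 8 transitions.

8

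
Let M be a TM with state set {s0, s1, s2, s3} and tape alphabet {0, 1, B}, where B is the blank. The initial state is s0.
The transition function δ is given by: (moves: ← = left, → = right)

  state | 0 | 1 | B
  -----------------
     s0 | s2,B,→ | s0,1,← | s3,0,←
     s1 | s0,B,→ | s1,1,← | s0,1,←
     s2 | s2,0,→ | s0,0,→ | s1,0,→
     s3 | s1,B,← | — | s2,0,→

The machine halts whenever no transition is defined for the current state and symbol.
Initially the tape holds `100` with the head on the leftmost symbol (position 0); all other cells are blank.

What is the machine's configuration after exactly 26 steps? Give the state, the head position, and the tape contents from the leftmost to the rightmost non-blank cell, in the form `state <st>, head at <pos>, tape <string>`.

state=s0 head=0 tape=BB[1]00BBB   (s0,1)→(s0,1,←)
state=s0 head=-1 tape=B[B]100BBB   (s0,B)→(s3,0,←)
state=s3 head=-2 tape=[B]0100BBB   (s3,B)→(s2,0,→)
state=s2 head=-1 tape=0[0]100BBB   (s2,0)→(s2,0,→)
state=s2 head=0 tape=00[1]00BBB   (s2,1)→(s0,0,→)
state=s0 head=1 tape=000[0]0BBB   (s0,0)→(s2,B,→)
state=s2 head=2 tape=000B[0]BBB   (s2,0)→(s2,0,→)
state=s2 head=3 tape=000B0[B]BB   (s2,B)→(s1,0,→)
state=s1 head=4 tape=000B00[B]B   (s1,B)→(s0,1,←)
state=s0 head=3 tape=000B0[0]1B   (s0,0)→(s2,B,→)
state=s2 head=4 tape=000B0B[1]B   (s2,1)→(s0,0,→)
state=s0 head=5 tape=000B0B0[B]   (s0,B)→(s3,0,←)
state=s3 head=4 tape=000B0B[0]0   (s3,0)→(s1,B,←)
state=s1 head=3 tape=000B0[B]B0   (s1,B)→(s0,1,←)
state=s0 head=2 tape=000B[0]1B0   (s0,0)→(s2,B,→)
state=s2 head=3 tape=000BB[1]B0   (s2,1)→(s0,0,→)
state=s0 head=4 tape=000BB0[B]0   (s0,B)→(s3,0,←)
state=s3 head=3 tape=000BB[0]00   (s3,0)→(s1,B,←)
state=s1 head=2 tape=000B[B]B00   (s1,B)→(s0,1,←)
state=s0 head=1 tape=000[B]1B00   (s0,B)→(s3,0,←)
state=s3 head=0 tape=00[0]01B00   (s3,0)→(s1,B,←)
state=s1 head=-1 tape=0[0]B01B00   (s1,0)→(s0,B,→)
state=s0 head=0 tape=0B[B]01B00   (s0,B)→(s3,0,←)
state=s3 head=-1 tape=0[B]001B00   (s3,B)→(s2,0,→)
state=s2 head=0 tape=00[0]01B00   (s2,0)→(s2,0,→)
state=s2 head=1 tape=000[0]1B00   (s2,0)→(s2,0,→)
state=s2 head=2 tape=0000[1]B00
After 26 steps: state s2, head at 2, tape 00001B00.

state s2, head at 2, tape 00001B00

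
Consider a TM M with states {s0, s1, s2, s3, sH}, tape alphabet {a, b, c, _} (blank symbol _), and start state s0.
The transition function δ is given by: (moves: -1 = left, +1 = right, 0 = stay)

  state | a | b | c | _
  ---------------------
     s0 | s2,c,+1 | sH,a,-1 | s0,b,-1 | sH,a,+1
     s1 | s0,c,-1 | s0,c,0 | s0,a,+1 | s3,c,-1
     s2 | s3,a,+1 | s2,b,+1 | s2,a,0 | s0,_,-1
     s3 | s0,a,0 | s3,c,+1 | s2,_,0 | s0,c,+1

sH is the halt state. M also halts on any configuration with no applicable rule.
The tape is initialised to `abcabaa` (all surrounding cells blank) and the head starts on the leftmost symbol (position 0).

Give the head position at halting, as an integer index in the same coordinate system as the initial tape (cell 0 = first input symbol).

5

state=s0 head=0 tape=[a]bcabaa_   (s0,a)→(s2,c,+1)
state=s2 head=1 tape=c[b]cabaa_   (s2,b)→(s2,b,+1)
state=s2 head=2 tape=cb[c]abaa_   (s2,c)→(s2,a,0)
state=s2 head=2 tape=cb[a]abaa_   (s2,a)→(s3,a,+1)
state=s3 head=3 tape=cba[a]baa_   (s3,a)→(s0,a,0)
state=s0 head=3 tape=cba[a]baa_   (s0,a)→(s2,c,+1)
state=s2 head=4 tape=cbac[b]aa_   (s2,b)→(s2,b,+1)
state=s2 head=5 tape=cbacb[a]a_   (s2,a)→(s3,a,+1)
state=s3 head=6 tape=cbacba[a]_   (s3,a)→(s0,a,0)
state=s0 head=6 tape=cbacba[a]_   (s0,a)→(s2,c,+1)
state=s2 head=7 tape=cbacbac[_]   (s2,_)→(s0,_,-1)
state=s0 head=6 tape=cbacba[c]_   (s0,c)→(s0,b,-1)
state=s0 head=5 tape=cbacb[a]b_   (s0,a)→(s2,c,+1)
state=s2 head=6 tape=cbacbc[b]_   (s2,b)→(s2,b,+1)
state=s2 head=7 tape=cbacbcb[_]   (s2,_)→(s0,_,-1)
state=s0 head=6 tape=cbacbc[b]_   (s0,b)→(sH,a,-1)
state=sH head=5 tape=cbacb[c]a_
At halt the head is at cell 5.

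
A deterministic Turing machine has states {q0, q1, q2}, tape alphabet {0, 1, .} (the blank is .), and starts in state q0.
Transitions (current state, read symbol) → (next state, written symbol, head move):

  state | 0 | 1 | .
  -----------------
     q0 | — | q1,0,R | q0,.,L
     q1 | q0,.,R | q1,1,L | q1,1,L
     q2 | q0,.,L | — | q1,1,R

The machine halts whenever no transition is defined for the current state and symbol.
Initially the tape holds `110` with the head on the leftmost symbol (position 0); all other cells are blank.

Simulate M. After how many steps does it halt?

state=q0 head=0 tape=[1]10.   (q0,1)→(q1,0,R)
state=q1 head=1 tape=0[1]0.   (q1,1)→(q1,1,L)
state=q1 head=0 tape=[0]10.   (q1,0)→(q0,.,R)
state=q0 head=1 tape=.[1]0.   (q0,1)→(q1,0,R)
state=q1 head=2 tape=.0[0].   (q1,0)→(q0,.,R)
state=q0 head=3 tape=.0.[.]   (q0,.)→(q0,.,L)
state=q0 head=2 tape=.0[.].   (q0,.)→(q0,.,L)
state=q0 head=1 tape=.[0]..
M halts after 7 transitions.

7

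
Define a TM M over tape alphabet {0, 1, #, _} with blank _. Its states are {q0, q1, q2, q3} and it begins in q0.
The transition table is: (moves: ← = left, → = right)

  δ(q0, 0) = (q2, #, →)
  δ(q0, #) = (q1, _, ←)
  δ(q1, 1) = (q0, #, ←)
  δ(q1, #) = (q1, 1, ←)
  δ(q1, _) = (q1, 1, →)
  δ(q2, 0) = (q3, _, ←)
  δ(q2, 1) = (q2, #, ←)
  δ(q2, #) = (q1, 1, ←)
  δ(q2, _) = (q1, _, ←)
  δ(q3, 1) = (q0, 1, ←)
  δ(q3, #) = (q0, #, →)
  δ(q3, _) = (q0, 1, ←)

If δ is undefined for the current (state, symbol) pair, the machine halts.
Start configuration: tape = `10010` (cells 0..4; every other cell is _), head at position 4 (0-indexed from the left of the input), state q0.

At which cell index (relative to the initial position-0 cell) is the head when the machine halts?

1

state=q0 head=4 tape=1001[0]_   (q0,0)→(q2,#,→)
state=q2 head=5 tape=1001#[_]   (q2,_)→(q1,_,←)
state=q1 head=4 tape=1001[#]_   (q1,#)→(q1,1,←)
state=q1 head=3 tape=100[1]1_   (q1,1)→(q0,#,←)
state=q0 head=2 tape=10[0]#1_   (q0,0)→(q2,#,→)
state=q2 head=3 tape=10#[#]1_   (q2,#)→(q1,1,←)
state=q1 head=2 tape=10[#]11_   (q1,#)→(q1,1,←)
state=q1 head=1 tape=1[0]111_
At halt the head is at cell 1.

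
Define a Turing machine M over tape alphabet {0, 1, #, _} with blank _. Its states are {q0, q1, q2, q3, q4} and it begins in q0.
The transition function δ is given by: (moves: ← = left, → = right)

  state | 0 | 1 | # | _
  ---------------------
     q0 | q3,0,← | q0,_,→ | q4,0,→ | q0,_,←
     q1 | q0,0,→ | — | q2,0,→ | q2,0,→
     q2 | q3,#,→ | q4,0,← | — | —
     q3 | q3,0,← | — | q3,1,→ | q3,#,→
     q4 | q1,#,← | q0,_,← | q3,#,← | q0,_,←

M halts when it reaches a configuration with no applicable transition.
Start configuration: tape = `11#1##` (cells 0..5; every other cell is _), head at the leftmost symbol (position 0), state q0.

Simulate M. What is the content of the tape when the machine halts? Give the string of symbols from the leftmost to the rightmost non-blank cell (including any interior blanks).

q0 | [1]1#1##   read 1 → write _, move →, go to q0
q0 | _[1]#1##   read 1 → write _, move →, go to q0
q0 | __[#]1##   read # → write 0, move →, go to q4
q4 | __0[1]##   read 1 → write _, move ←, go to q0
q0 | __[0]_##   read 0 → write 0, move ←, go to q3
q3 | _[_]0_##   read _ → write #, move →, go to q3
q3 | _#[0]_##   read 0 → write 0, move ←, go to q3
q3 | _[#]0_##   read # → write 1, move →, go to q3
q3 | _1[0]_##   read 0 → write 0, move ←, go to q3
q3 | _[1]0_##
The non-blank tape span at halt is 10_##.

10_##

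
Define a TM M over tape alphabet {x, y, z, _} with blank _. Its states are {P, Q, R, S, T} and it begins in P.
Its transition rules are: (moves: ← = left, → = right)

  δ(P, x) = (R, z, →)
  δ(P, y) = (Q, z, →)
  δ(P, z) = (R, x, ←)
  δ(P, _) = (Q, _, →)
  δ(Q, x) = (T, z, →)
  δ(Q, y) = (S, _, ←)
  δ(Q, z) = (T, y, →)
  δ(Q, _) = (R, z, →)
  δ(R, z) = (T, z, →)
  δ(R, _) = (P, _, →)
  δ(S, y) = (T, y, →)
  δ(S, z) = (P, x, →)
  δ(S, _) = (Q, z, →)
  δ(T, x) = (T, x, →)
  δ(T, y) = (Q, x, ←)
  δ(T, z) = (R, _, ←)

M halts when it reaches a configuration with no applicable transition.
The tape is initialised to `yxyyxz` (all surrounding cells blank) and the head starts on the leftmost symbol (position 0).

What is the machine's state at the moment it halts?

R

P | [y]xyyxz   read y → write z, move →, go to Q
Q | z[x]yyxz   read x → write z, move →, go to T
T | zz[y]yxz   read y → write x, move ←, go to Q
Q | z[z]xyxz   read z → write y, move →, go to T
T | zy[x]yxz   read x → write x, move →, go to T
T | zyx[y]xz   read y → write x, move ←, go to Q
Q | zy[x]xxz   read x → write z, move →, go to T
T | zyz[x]xz   read x → write x, move →, go to T
T | zyzx[x]z   read x → write x, move →, go to T
T | zyzxx[z]   read z → write _, move ←, go to R
R | zyzx[x]_
No transition is defined for (R, x); M halts in state R.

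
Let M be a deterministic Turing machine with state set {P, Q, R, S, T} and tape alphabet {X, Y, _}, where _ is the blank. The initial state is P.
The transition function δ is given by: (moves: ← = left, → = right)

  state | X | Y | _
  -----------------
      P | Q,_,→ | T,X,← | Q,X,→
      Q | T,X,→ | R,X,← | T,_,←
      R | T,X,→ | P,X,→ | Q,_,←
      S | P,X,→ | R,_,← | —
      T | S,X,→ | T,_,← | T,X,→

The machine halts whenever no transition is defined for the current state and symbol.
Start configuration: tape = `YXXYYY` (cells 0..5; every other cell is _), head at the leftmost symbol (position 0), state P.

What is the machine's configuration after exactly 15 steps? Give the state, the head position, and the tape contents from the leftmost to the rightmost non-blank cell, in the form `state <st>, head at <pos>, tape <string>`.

state=P head=0 tape=_[Y]XXYYY   (P,Y)→(T,X,←)
state=T head=-1 tape=[_]XXXYYY   (T,_)→(T,X,→)
state=T head=0 tape=X[X]XXYYY   (T,X)→(S,X,→)
state=S head=1 tape=XX[X]XYYY   (S,X)→(P,X,→)
state=P head=2 tape=XXX[X]YYY   (P,X)→(Q,_,→)
state=Q head=3 tape=XXX_[Y]YY   (Q,Y)→(R,X,←)
state=R head=2 tape=XXX[_]XYY   (R,_)→(Q,_,←)
state=Q head=1 tape=XX[X]_XYY   (Q,X)→(T,X,→)
state=T head=2 tape=XXX[_]XYY   (T,_)→(T,X,→)
state=T head=3 tape=XXXX[X]YY   (T,X)→(S,X,→)
state=S head=4 tape=XXXXX[Y]Y   (S,Y)→(R,_,←)
state=R head=3 tape=XXXX[X]_Y   (R,X)→(T,X,→)
state=T head=4 tape=XXXXX[_]Y   (T,_)→(T,X,→)
state=T head=5 tape=XXXXXX[Y]   (T,Y)→(T,_,←)
state=T head=4 tape=XXXXX[X]_   (T,X)→(S,X,→)
state=S head=5 tape=XXXXXX[_]
After 15 steps: state S, head at 5, tape XXXXXX.

state S, head at 5, tape XXXXXX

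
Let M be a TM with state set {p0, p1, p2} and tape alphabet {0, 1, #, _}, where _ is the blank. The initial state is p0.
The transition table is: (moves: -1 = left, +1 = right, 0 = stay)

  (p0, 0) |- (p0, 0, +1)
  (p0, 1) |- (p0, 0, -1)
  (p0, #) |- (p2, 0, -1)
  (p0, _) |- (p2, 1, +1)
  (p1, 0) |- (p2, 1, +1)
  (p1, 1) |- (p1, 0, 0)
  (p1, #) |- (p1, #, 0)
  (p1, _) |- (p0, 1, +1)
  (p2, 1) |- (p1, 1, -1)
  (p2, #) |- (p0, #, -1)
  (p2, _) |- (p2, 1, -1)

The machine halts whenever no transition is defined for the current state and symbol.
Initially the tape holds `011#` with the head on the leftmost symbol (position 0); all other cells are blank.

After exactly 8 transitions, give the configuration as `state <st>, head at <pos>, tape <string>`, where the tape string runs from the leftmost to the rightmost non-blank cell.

state p2, head at 2, tape 0000

state=p0 head=0 tape=[0]11#   (p0,0)→(p0,0,+1)
state=p0 head=1 tape=0[1]1#   (p0,1)→(p0,0,-1)
state=p0 head=0 tape=[0]01#   (p0,0)→(p0,0,+1)
state=p0 head=1 tape=0[0]1#   (p0,0)→(p0,0,+1)
state=p0 head=2 tape=00[1]#   (p0,1)→(p0,0,-1)
state=p0 head=1 tape=0[0]0#   (p0,0)→(p0,0,+1)
state=p0 head=2 tape=00[0]#   (p0,0)→(p0,0,+1)
state=p0 head=3 tape=000[#]   (p0,#)→(p2,0,-1)
state=p2 head=2 tape=00[0]0
After 8 steps: state p2, head at 2, tape 0000.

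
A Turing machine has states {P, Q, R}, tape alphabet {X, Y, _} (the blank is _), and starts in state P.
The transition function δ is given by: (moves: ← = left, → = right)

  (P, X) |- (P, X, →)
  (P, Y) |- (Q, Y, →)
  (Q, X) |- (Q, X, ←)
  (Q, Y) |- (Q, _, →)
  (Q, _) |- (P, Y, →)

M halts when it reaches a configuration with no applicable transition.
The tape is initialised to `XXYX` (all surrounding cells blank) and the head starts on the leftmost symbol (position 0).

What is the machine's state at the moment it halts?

P

state=P head=0 tape=[X]XYX_   (P,X)→(P,X,→)
state=P head=1 tape=X[X]YX_   (P,X)→(P,X,→)
state=P head=2 tape=XX[Y]X_   (P,Y)→(Q,Y,→)
state=Q head=3 tape=XXY[X]_   (Q,X)→(Q,X,←)
state=Q head=2 tape=XX[Y]X_   (Q,Y)→(Q,_,→)
state=Q head=3 tape=XX_[X]_   (Q,X)→(Q,X,←)
state=Q head=2 tape=XX[_]X_   (Q,_)→(P,Y,→)
state=P head=3 tape=XXY[X]_   (P,X)→(P,X,→)
state=P head=4 tape=XXYX[_]
No transition is defined for (P, _); M halts in state P.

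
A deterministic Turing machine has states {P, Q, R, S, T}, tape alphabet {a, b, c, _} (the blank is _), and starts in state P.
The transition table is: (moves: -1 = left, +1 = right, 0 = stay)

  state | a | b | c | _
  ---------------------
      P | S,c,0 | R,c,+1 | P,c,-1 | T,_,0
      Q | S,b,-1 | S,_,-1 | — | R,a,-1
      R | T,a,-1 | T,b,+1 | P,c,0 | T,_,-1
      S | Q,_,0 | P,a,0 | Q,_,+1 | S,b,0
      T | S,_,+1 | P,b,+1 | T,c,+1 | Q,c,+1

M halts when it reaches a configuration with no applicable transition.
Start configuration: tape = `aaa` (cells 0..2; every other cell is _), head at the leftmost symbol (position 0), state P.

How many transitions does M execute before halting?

P | __[a]aa   read a → write c, move 0, go to S
S | __[c]aa   read c → write _, move +1, go to Q
Q | ___[a]a   read a → write b, move -1, go to S
S | __[_]ba   read _ → write b, move 0, go to S
S | __[b]ba   read b → write a, move 0, go to P
P | __[a]ba   read a → write c, move 0, go to S
S | __[c]ba   read c → write _, move +1, go to Q
Q | ___[b]a   read b → write _, move -1, go to S
S | __[_]_a   read _ → write b, move 0, go to S
S | __[b]_a   read b → write a, move 0, go to P
P | __[a]_a   read a → write c, move 0, go to S
S | __[c]_a   read c → write _, move +1, go to Q
Q | ___[_]a   read _ → write a, move -1, go to R
R | __[_]aa   read _ → write _, move -1, go to T
T | _[_]_aa   read _ → write c, move +1, go to Q
Q | _c[_]aa   read _ → write a, move -1, go to R
R | _[c]aaa   read c → write c, move 0, go to P
P | _[c]aaa   read c → write c, move -1, go to P
P | [_]caaa   read _ → write _, move 0, go to T
T | [_]caaa   read _ → write c, move +1, go to Q
Q | c[c]aaa
M halts after 20 transitions.

20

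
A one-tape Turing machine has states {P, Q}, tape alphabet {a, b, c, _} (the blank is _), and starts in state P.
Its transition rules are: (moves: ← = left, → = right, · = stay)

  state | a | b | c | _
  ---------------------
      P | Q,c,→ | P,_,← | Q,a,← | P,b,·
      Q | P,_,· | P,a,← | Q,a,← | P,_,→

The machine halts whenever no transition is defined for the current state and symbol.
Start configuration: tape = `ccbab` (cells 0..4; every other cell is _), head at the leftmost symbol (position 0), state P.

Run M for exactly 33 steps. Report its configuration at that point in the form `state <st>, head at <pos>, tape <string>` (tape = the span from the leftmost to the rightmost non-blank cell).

state=P head=0 tape=_[c]cbab   (P,c)→(Q,a,←)
state=Q head=-1 tape=[_]acbab   (Q,_)→(P,_,→)
state=P head=0 tape=_[a]cbab   (P,a)→(Q,c,→)
state=Q head=1 tape=_c[c]bab   (Q,c)→(Q,a,←)
state=Q head=0 tape=_[c]abab   (Q,c)→(Q,a,←)
state=Q head=-1 tape=[_]aabab   (Q,_)→(P,_,→)
state=P head=0 tape=_[a]abab   (P,a)→(Q,c,→)
state=Q head=1 tape=_c[a]bab   (Q,a)→(P,_,·)
state=P head=1 tape=_c[_]bab   (P,_)→(P,b,·)
state=P head=1 tape=_c[b]bab   (P,b)→(P,_,←)
state=P head=0 tape=_[c]_bab   (P,c)→(Q,a,←)
state=Q head=-1 tape=[_]a_bab   (Q,_)→(P,_,→)
state=P head=0 tape=_[a]_bab   (P,a)→(Q,c,→)
state=Q head=1 tape=_c[_]bab   (Q,_)→(P,_,→)
state=P head=2 tape=_c_[b]ab   (P,b)→(P,_,←)
state=P head=1 tape=_c[_]_ab   (P,_)→(P,b,·)
state=P head=1 tape=_c[b]_ab   (P,b)→(P,_,←)
state=P head=0 tape=_[c]__ab   (P,c)→(Q,a,←)
state=Q head=-1 tape=[_]a__ab   (Q,_)→(P,_,→)
state=P head=0 tape=_[a]__ab   (P,a)→(Q,c,→)
state=Q head=1 tape=_c[_]_ab   (Q,_)→(P,_,→)
state=P head=2 tape=_c_[_]ab   (P,_)→(P,b,·)
state=P head=2 tape=_c_[b]ab   (P,b)→(P,_,←)
state=P head=1 tape=_c[_]_ab   (P,_)→(P,b,·)
state=P head=1 tape=_c[b]_ab   (P,b)→(P,_,←)
state=P head=0 tape=_[c]__ab   (P,c)→(Q,a,←)
state=Q head=-1 tape=[_]a__ab   (Q,_)→(P,_,→)
state=P head=0 tape=_[a]__ab   (P,a)→(Q,c,→)
state=Q head=1 tape=_c[_]_ab   (Q,_)→(P,_,→)
state=P head=2 tape=_c_[_]ab   (P,_)→(P,b,·)
state=P head=2 tape=_c_[b]ab   (P,b)→(P,_,←)
state=P head=1 tape=_c[_]_ab   (P,_)→(P,b,·)
state=P head=1 tape=_c[b]_ab   (P,b)→(P,_,←)
state=P head=0 tape=_[c]__ab
After 33 steps: state P, head at 0, tape c__ab.

state P, head at 0, tape c__ab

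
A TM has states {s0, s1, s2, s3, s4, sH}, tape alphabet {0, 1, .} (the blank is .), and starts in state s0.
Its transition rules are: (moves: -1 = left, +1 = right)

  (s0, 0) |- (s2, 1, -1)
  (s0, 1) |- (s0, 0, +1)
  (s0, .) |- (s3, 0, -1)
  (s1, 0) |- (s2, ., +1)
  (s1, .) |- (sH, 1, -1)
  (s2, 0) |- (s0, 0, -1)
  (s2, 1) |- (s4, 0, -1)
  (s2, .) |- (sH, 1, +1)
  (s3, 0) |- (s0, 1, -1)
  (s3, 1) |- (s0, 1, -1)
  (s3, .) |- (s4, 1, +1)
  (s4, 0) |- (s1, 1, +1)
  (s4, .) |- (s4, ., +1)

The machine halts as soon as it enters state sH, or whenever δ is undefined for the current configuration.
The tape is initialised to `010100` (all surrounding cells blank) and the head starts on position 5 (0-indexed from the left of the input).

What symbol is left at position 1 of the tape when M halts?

.

state=s0 head=5 tape=01010[0]   (s0,0)→(s2,1,-1)
state=s2 head=4 tape=0101[0]1   (s2,0)→(s0,0,-1)
state=s0 head=3 tape=010[1]01   (s0,1)→(s0,0,+1)
state=s0 head=4 tape=0100[0]1   (s0,0)→(s2,1,-1)
state=s2 head=3 tape=010[0]11   (s2,0)→(s0,0,-1)
state=s0 head=2 tape=01[0]011   (s0,0)→(s2,1,-1)
state=s2 head=1 tape=0[1]1011   (s2,1)→(s4,0,-1)
state=s4 head=0 tape=[0]01011   (s4,0)→(s1,1,+1)
state=s1 head=1 tape=1[0]1011   (s1,0)→(s2,.,+1)
state=s2 head=2 tape=1.[1]011   (s2,1)→(s4,0,-1)
state=s4 head=1 tape=1[.]0011   (s4,.)→(s4,.,+1)
state=s4 head=2 tape=1.[0]011   (s4,0)→(s1,1,+1)
state=s1 head=3 tape=1.1[0]11   (s1,0)→(s2,.,+1)
state=s2 head=4 tape=1.1.[1]1   (s2,1)→(s4,0,-1)
state=s4 head=3 tape=1.1[.]01   (s4,.)→(s4,.,+1)
state=s4 head=4 tape=1.1.[0]1   (s4,0)→(s1,1,+1)
state=s1 head=5 tape=1.1.1[1]
Cell 1 holds . when M halts.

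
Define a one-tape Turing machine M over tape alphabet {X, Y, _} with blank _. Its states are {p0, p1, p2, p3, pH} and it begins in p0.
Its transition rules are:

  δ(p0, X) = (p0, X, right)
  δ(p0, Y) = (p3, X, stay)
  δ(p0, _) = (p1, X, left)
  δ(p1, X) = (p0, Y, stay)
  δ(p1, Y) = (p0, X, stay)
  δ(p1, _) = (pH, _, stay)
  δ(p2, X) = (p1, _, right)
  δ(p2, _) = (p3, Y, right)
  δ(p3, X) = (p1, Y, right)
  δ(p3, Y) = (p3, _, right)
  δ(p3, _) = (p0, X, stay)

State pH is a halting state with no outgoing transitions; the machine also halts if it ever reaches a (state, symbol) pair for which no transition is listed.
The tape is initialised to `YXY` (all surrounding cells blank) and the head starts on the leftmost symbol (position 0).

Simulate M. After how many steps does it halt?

15

p0 | [Y]XY__   read Y → write X, move stay, go to p3
p3 | [X]XY__   read X → write Y, move right, go to p1
p1 | Y[X]Y__   read X → write Y, move stay, go to p0
p0 | Y[Y]Y__   read Y → write X, move stay, go to p3
p3 | Y[X]Y__   read X → write Y, move right, go to p1
p1 | YY[Y]__   read Y → write X, move stay, go to p0
p0 | YY[X]__   read X → write X, move right, go to p0
p0 | YYX[_]_   read _ → write X, move left, go to p1
p1 | YY[X]X_   read X → write Y, move stay, go to p0
p0 | YY[Y]X_   read Y → write X, move stay, go to p3
p3 | YY[X]X_   read X → write Y, move right, go to p1
p1 | YYY[X]_   read X → write Y, move stay, go to p0
p0 | YYY[Y]_   read Y → write X, move stay, go to p3
p3 | YYY[X]_   read X → write Y, move right, go to p1
p1 | YYYY[_]   read _ → write _, move stay, go to pH
pH | YYYY[_]
M halts after 15 transitions.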